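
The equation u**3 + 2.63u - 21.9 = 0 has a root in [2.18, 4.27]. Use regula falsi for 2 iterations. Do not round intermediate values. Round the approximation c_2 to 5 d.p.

2.42358

f(2.180000) = -5.806368, f(4.270000) = 67.184583
step 1: c = 2.346258, f(c) = -2.813369 < 0 → new bracket [2.346258, 4.270000]
step 2: c = 2.423577, f(c) = -1.290565 < 0 → new bracket [2.423577, 4.270000]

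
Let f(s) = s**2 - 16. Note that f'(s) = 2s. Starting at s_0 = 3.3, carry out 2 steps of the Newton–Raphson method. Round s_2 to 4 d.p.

s_0 = 3.300000: f = -5.110000, f' = 6.600000 → s_1 = 3.300000 - (-5.110000)/(6.600000) = 4.074242
s_1 = 4.074242: f = 0.599451, f' = 8.148485 → s_2 = 4.074242 - (0.599451)/(8.148485) = 4.000676

4.0007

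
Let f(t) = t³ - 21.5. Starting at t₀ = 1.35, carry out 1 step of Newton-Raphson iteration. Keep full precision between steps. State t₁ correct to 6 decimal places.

4.832327

f'(t) = 3t²
t_0 = 1.350000: f = -19.039625, f' = 5.467500 → t_1 = 1.350000 - (-19.039625)/(5.467500) = 4.832327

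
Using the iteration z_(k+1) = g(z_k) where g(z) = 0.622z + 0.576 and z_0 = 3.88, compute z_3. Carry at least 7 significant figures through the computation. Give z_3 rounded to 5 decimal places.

z_1 = g(3.880000) = 2.989360
z_2 = g(2.989360) = 2.435382
z_3 = g(2.435382) = 2.090808

2.09081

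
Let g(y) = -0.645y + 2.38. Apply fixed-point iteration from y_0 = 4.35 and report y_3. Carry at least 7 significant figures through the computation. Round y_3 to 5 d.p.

0.66778

y_1 = g(4.350000) = -0.425750
y_2 = g(-0.425750) = 2.654609
y_3 = g(2.654609) = 0.667777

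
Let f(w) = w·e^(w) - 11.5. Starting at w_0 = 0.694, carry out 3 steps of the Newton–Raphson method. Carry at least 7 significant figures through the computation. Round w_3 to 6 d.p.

f'(w) = (w + 1)·e^(w)
w_0 = 0.694000: f = -10.110816, f' = 3.390891 → w_1 = 0.694000 - (-10.110816)/(3.390891) = 3.675758
w_1 = 3.675758: f = 133.613706, f' = 184.592284 → w_2 = 3.675758 - (133.613706)/(184.592284) = 2.951927
w_2 = 2.951927: f = 45.008145, f' = 75.650946 → w_3 = 2.951927 - (45.008145)/(75.650946) = 2.356982

2.356982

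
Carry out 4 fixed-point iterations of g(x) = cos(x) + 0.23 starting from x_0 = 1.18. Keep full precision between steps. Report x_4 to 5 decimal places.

x_1 = g(1.180000) = 0.610925
x_2 = g(0.610925) = 1.049118
x_3 = g(1.049118) = 0.728336
x_4 = g(0.728336) = 0.976283

0.97628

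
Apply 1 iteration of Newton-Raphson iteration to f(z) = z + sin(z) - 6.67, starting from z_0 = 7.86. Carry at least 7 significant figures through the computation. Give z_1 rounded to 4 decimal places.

5.6568

f'(z) = 1 + cos(z)
z_0 = 7.860000: f = 2.189982, f' = 0.993982 → z_1 = 7.860000 - (2.189982)/(0.993982) = 5.656758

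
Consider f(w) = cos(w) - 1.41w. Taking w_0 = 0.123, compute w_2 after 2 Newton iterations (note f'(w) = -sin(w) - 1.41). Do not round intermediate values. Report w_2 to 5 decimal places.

0.59043

w_0 = 0.123000: f = 0.819015, f' = -1.532690 → w_1 = 0.123000 - (0.819015)/(-1.532690) = 0.657364
w_1 = 0.657364: f = -0.135278, f' = -2.021033 → w_2 = 0.657364 - (-0.135278)/(-2.021033) = 0.590429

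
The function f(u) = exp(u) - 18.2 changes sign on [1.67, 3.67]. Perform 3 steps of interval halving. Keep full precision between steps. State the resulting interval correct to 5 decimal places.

[2.67000, 2.92000]

f(1.670000) = -12.887832, f(3.670000) = 21.051906 (opposite signs)
step 1: m = 2.670000, f(m) = -3.760031 < 0 → root in [2.670000, 3.670000]
step 2: m = 3.170000, f(m) = 5.607484 > 0 → root in [2.670000, 3.170000]
step 3: m = 2.920000, f(m) = 0.341287 > 0 → root in [2.670000, 2.920000]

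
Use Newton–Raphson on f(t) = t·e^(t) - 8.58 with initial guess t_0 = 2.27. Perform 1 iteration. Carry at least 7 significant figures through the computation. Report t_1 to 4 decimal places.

1.8469

f'(t) = (t + 1)·e^(t)
t_0 = 2.270000: f = 13.392240, f' = 31.651641 → t_1 = 2.270000 - (13.392240)/(31.651641) = 1.846886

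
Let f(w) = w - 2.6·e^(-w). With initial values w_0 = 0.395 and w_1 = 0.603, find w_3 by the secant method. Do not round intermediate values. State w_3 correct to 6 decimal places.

Secant update: w_(k+1) = w_k − f(w_k)·(w_k − w_(k-1))/(f(w_k) − f(w_(k-1))).
f(w_0) = -1.356568, f(w_1) = -0.819636
w_2 = 0.603000 - (-0.819636)·(0.603000 - 0.395000)/(-0.819636 - (-1.356568)) = 0.920515; f(w_2) = -0.115100
w_3 = 0.920515 - (-0.115100)·(0.920515 - 0.603000)/(-0.115100 - (-0.819636)) = 0.972388; f(w_3) = -0.010877

0.972388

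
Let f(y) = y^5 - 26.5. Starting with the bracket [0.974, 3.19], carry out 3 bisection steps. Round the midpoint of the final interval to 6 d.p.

f(0.974000) = -25.623413, f(3.190000) = 303.834106 (opposite signs)
step 1: m = 2.082000, f(m) = 12.620431 > 0 → root in [0.974000, 2.082000]
step 2: m = 1.528000, f(m) = -18.170541 < 0 → root in [1.528000, 2.082000]
step 3: m = 1.805000, f(m) = -7.340418 < 0 → root in [1.805000, 2.082000]
Midpoint of [1.805000, 2.082000] = 1.943500

1.943500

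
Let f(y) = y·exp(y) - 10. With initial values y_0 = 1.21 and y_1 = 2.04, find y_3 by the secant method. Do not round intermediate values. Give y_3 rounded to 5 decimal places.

1.72429

f(y_0) = -5.942284, f(y_1) = 5.688843
y_2 = 2.040000 - (5.688843)·(2.040000 - 1.210000)/(5.688843 - (-5.942284)) = 1.634043; f(y_2) = -1.626265
y_3 = 1.634043 - (-1.626265)·(1.634043 - 2.040000)/(-1.626265 - (5.688843)) = 1.724294; f(y_3) = -0.329200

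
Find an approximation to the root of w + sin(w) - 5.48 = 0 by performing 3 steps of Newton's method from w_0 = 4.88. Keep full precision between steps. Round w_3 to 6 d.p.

f'(w) = 1 + cos(w)
w_0 = 4.880000: f = -1.585986, f' = 1.166827 → w_1 = 4.880000 - (-1.585986)/(1.166827) = 6.239230
w_1 = 6.239230: f = 0.715288, f' = 1.999034 → w_2 = 6.239230 - (0.715288)/(1.999034) = 5.881413
w_2 = 5.881413: f = 0.010362, f' = 1.920369 → w_3 = 5.881413 - (0.010362)/(1.920369) = 5.876017

5.876017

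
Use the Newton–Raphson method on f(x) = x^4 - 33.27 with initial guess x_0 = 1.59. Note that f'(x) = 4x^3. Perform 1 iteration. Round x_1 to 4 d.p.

3.2617

x_0 = 1.590000: f = -26.878710, f' = 16.078716 → x_1 = 1.590000 - (-26.878710)/(16.078716) = 3.261695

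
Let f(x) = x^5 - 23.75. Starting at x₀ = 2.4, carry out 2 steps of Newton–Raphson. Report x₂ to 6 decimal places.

1.912688

f'(x) = 5x⁴
x_0 = 2.400000: f = 55.876240, f' = 165.888000 → x_1 = 2.400000 - (55.876240)/(165.888000) = 2.063169
x_1 = 2.063169: f = 13.632978, f' = 90.596021 → x_2 = 2.063169 - (13.632978)/(90.596021) = 1.912688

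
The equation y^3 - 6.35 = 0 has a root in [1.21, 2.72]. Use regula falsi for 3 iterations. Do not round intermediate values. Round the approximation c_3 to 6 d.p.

False-position update: c = (a·f(b) − b·f(a))/(f(b) − f(a)); replace the endpoint whose sign matches f(c).
f(1.210000) = -4.578439, f(2.720000) = 13.773648
step 1: c = 1.586712, f(c) = -2.355210 < 0 → new bracket [1.586712, 2.720000]
step 2: c = 1.752200, f(c) = -0.970391 < 0 → new bracket [1.752200, 2.720000]
step 3: c = 1.815896, f(c) = -0.362121 < 0 → new bracket [1.815896, 2.720000]

1.815896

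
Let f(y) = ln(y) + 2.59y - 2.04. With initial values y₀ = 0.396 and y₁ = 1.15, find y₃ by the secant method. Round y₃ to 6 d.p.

f(y_0) = -1.940701, f(y_1) = 1.078262
y_2 = 1.150000 - (1.078262)·(1.150000 - 0.396000)/(1.078262 - (-1.940701)) = 0.880699; f(y_2) = 0.113971
y_3 = 0.880699 - (0.113971)·(0.880699 - 1.150000)/(0.113971 - (1.078262)) = 0.848870; f(y_3) = -0.005276

0.848870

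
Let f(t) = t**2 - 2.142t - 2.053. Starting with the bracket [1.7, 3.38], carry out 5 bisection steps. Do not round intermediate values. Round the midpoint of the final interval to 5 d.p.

2.88125

f(1.700000) = -2.804400, f(3.380000) = 2.131440 (opposite signs)
step 1: m = 2.540000, f(m) = -1.042080 < 0 → root in [2.540000, 3.380000]
step 2: m = 2.960000, f(m) = 0.368280 > 0 → root in [2.540000, 2.960000]
step 3: m = 2.750000, f(m) = -0.381000 < 0 → root in [2.750000, 2.960000]
step 4: m = 2.855000, f(m) = -0.017385 < 0 → root in [2.855000, 2.960000]
step 5: m = 2.907500, f(m) = 0.172691 > 0 → root in [2.855000, 2.907500]
Midpoint of [2.855000, 2.907500] = 2.881250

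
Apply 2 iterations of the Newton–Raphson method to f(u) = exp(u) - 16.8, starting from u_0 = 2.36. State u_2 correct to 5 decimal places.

2.82886

Newton update: u ← u − f(u)/f'(u).
f'(u) = exp(u)
u_0 = 2.360000: f = -6.209049, f' = 10.590951 → u_1 = 2.360000 - (-6.209049)/(10.590951) = 2.946260
u_1 = 2.946260: f = 2.234626, f' = 19.034626 → u_2 = 2.946260 - (2.234626)/(19.034626) = 2.828862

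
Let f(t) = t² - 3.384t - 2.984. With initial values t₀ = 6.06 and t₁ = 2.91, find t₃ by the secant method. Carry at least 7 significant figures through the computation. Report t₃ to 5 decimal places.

4.26629

f(t_0) = 13.232560, f(t_1) = -4.363340
t_2 = 2.910000 - (-4.363340)·(2.910000 - 6.060000)/(-4.363340 - (13.232560)) = 3.691121; f(t_2) = -1.850381
t_3 = 3.691121 - (-1.850381)·(3.691121 - 2.910000)/(-1.850381 - (-4.363340)) = 4.266287; f(t_3) = 0.780091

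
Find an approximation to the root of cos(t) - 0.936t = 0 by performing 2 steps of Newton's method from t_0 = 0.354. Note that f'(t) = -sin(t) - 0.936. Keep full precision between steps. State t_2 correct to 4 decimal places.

t_0 = 0.354000: f = 0.606650, f' = -1.282653 → t_1 = 0.354000 - (0.606650)/(-1.282653) = 0.826965
t_1 = 0.826965: f = -0.096927, f' = -1.671880 → t_2 = 0.826965 - (-0.096927)/(-1.671880) = 0.768990

0.7690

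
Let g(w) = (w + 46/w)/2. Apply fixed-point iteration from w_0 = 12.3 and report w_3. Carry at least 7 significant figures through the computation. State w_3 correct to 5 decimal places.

w_1 = g(12.300000) = 8.019919
w_2 = g(8.019919) = 6.877819
w_3 = g(6.877819) = 6.782993

6.78299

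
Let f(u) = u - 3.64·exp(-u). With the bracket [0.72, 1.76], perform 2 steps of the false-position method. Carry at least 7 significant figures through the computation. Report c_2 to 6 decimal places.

f(0.720000) = -1.051778, f(1.760000) = 1.133757
step 1: c = 1.220495, f(c) = 0.146389 > 0 → new bracket [0.720000, 1.220495]
step 2: c = 1.159346, f(c) = 0.017509 > 0 → new bracket [0.720000, 1.159346]

1.159346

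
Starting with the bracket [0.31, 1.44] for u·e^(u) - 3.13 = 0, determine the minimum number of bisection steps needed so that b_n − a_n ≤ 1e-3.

Initial width b − a = 1.44 − 0.31 = 1.130000.
After n steps the width is (b−a)/2^n; need (b−a)/2^n ≤ 1e-3.
So n ≥ log₂(1.130000/1e-3) = log₂(1130.0000) ≈ 10.1421.
Hence n = 11.

11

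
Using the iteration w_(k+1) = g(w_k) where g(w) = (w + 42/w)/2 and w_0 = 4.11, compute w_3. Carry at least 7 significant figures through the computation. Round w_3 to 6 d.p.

w_1 = g(4.110000) = 7.164489
w_2 = g(7.164489) = 6.513368
w_3 = g(6.513368) = 6.480822

6.480822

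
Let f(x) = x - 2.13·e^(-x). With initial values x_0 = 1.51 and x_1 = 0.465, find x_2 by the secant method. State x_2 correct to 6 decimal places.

f(x_0) = 1.039462, f(x_1) = -0.872928
x_2 = 0.465000 - (-0.872928)·(0.465000 - 1.510000)/(-0.872928 - (1.039462)) = 0.942000; f(x_2) = 0.111625

0.942000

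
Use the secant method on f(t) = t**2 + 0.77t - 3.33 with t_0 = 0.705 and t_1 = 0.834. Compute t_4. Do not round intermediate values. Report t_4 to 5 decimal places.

1.47764

f(t_0) = -2.290125, f(t_1) = -1.992264
t_2 = 0.834000 - (-1.992264)·(0.834000 - 0.705000)/(-1.992264 - (-2.290125)) = 1.696825; f(t_2) = 0.855772
t_3 = 1.696825 - (0.855772)·(1.696825 - 0.834000)/(0.855772 - (-1.992264)) = 1.437565; f(t_3) = -0.156480
t_4 = 1.437565 - (-0.156480)·(1.437565 - 1.696825)/(-0.156480 - (0.855772)) = 1.477643; f(t_4) = -0.008784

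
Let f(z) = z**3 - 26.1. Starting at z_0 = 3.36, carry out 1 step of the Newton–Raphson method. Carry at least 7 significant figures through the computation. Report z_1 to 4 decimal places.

3.0106

Newton update: z ← z − f(z)/f'(z).
f'(z) = 3z**2
z_0 = 3.360000: f = 11.833056, f' = 33.868800 → z_1 = 3.360000 - (11.833056)/(33.868800) = 3.010621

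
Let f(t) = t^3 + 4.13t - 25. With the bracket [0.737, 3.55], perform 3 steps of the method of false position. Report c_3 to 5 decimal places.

2.39569

f(0.737000) = -21.555874, f(3.550000) = 34.400375
step 1: c = 1.820644, f(c) = -11.445765 < 0 → new bracket [1.820644, 3.550000]
step 2: c = 2.252388, f(c) = -4.270698 < 0 → new bracket [2.252388, 3.550000]
step 3: c = 2.395692, f(c) = -1.356098 < 0 → new bracket [2.395692, 3.550000]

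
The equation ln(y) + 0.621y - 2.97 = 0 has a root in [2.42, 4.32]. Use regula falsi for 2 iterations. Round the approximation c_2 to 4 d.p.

f(2.420000) = -0.583412, f(4.320000) = 1.175975
step 1: c = 3.050039, f(c) = 0.039229 > 0 → new bracket [2.420000, 3.050039]
step 2: c = 3.010344, f(c) = 0.001478 > 0 → new bracket [2.420000, 3.010344]

3.0103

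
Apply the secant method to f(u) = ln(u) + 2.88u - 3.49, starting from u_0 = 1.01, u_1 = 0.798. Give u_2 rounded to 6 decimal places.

f(u_0) = -0.571250, f(u_1) = -1.417407
u_2 = 0.798000 - (-1.417407)·(0.798000 - 1.010000)/(-1.417407 - (-0.571250)) = 1.153123; f(u_2) = -0.026530

1.153123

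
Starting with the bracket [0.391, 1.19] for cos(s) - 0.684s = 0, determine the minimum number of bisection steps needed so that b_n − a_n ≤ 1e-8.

27

Initial width b − a = 1.19 − 0.391 = 0.799000.
After n steps the width is (b−a)/2^n; need (b−a)/2^n ≤ 1e-8.
So n ≥ log₂(0.799000/1e-8) = log₂(79900000.0000) ≈ 26.2517.
Hence n = 27.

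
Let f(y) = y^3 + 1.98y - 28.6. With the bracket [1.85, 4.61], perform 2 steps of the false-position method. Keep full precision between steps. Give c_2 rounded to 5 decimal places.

f(1.850000) = -18.605375, f(4.610000) = 78.499981
step 1: c = 2.378816, f(c) = -10.428788 < 0 → new bracket [2.378816, 4.610000]
step 2: c = 2.640469, f(c) = -4.962309 < 0 → new bracket [2.640469, 4.610000]

2.64047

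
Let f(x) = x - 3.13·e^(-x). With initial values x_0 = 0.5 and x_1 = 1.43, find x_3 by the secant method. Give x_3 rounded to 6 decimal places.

1.066939

Secant update: x_(k+1) = x_k − f(x_k)·(x_k − x_(k-1))/(f(x_k) − f(x_(k-1))).
f(x_0) = -1.398441, f(x_1) = 0.680963
x_2 = 1.430000 - (0.680963)·(1.430000 - 0.500000)/(0.680963 - (-1.398441)) = 1.125444; f(x_2) = 0.109732
x_3 = 1.125444 - (0.109732)·(1.125444 - 1.430000)/(0.109732 - (0.680963)) = 1.066939; f(x_3) = -0.009969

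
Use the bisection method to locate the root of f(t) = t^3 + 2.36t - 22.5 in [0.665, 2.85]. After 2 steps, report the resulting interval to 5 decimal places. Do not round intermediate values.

[2.30375, 2.85000]

f(0.665000) = -20.636520, f(2.850000) = 7.375125 (opposite signs)
step 1: m = 1.757500, f(m) = -12.923723 < 0 → root in [1.757500, 2.850000]
step 2: m = 2.303750, f(m) = -4.836540 < 0 → root in [2.303750, 2.850000]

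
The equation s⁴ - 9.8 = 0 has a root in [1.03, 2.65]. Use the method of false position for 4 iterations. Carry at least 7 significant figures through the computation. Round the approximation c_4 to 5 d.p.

1.69725

f(1.030000) = -8.674491, f(2.650000) = 39.515506
step 1: c = 1.321610, f(c) = -6.749205 < 0 → new bracket [1.321610, 2.650000]
step 2: c = 1.515398, f(c) = -4.526397 < 0 → new bracket [1.515398, 2.650000]
step 3: c = 1.632007, f(c) = -2.706052 < 0 → new bracket [1.632007, 2.650000]
step 4: c = 1.697252, f(c) = -1.501776 < 0 → new bracket [1.697252, 2.650000]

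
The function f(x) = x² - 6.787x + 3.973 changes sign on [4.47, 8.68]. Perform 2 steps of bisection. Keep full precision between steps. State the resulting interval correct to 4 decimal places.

[5.5225, 6.5750]

f(4.470000) = -6.383990, f(8.680000) = 20.404240 (opposite signs)
step 1: m = 6.575000, f(m) = 2.579100 > 0 → root in [4.470000, 6.575000]
step 2: m = 5.522500, f(m) = -3.010201 < 0 → root in [5.522500, 6.575000]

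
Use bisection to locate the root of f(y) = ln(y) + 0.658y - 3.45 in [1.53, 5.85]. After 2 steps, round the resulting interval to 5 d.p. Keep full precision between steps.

f(1.530000) = -2.017992, f(5.850000) = 2.165742 (opposite signs)
step 1: m = 3.690000, f(m) = 0.283646 > 0 → root in [1.530000, 3.690000]
step 2: m = 2.610000, f(m) = -0.773270 < 0 → root in [2.610000, 3.690000]

[2.61000, 3.69000]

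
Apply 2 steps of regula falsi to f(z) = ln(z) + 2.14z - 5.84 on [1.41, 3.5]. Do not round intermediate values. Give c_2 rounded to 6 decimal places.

f(1.410000) = -2.479010, f(3.500000) = 2.902763
step 1: c = 2.372718, f(c) = 0.101653 > 0 → new bracket [1.410000, 2.372718]
step 2: c = 2.334796, f(c) = 0.004389 > 0 → new bracket [1.410000, 2.334796]

2.334796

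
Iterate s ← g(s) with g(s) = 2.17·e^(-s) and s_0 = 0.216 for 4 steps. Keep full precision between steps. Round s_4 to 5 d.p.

s_1 = g(0.216000) = 1.748446
s_2 = g(1.748446) = 0.377676
s_3 = g(0.377676) = 1.487432
s_4 = g(1.487432) = 0.490316

0.49032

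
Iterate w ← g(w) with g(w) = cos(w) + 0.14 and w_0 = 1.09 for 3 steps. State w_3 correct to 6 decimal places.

0.710296

w_1 = g(1.090000) = 0.602485
w_2 = g(0.602485) = 0.963930
w_3 = g(0.963930) = 0.710296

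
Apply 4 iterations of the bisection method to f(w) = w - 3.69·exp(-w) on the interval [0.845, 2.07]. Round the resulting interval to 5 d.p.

f(0.845000) = -0.740067, f(2.070000) = 1.604374 (opposite signs)
step 1: m = 1.457500, f(m) = 0.598403 > 0 → root in [0.845000, 1.457500]
step 2: m = 1.151250, f(m) = -0.015680 < 0 → root in [1.151250, 1.457500]
step 3: m = 1.304375, f(m) = 0.303123 > 0 → root in [1.151250, 1.304375]
step 4: m = 1.227813, f(m) = 0.146891 > 0 → root in [1.151250, 1.227813]

[1.15125, 1.22781]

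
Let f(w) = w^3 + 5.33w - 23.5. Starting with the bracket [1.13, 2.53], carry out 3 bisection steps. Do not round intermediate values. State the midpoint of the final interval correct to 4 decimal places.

2.2675

f(1.130000) = -16.034203, f(2.530000) = 6.179177 (opposite signs)
step 1: m = 1.830000, f(m) = -7.617613 < 0 → root in [1.830000, 2.530000]
step 2: m = 2.180000, f(m) = -1.520368 < 0 → root in [2.180000, 2.530000]
step 3: m = 2.355000, f(m) = 2.113039 > 0 → root in [2.180000, 2.355000]
Midpoint of [2.180000, 2.355000] = 2.267500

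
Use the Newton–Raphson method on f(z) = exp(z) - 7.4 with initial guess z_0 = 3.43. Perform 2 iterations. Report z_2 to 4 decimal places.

f'(z) = exp(z)
z_0 = 3.430000: f = 23.476643, f' = 30.876643 → z_1 = 3.430000 - (23.476643)/(30.876643) = 2.669663
z_1 = 2.669663: f = 7.035109, f' = 14.435109 → z_2 = 2.669663 - (7.035109)/(14.435109) = 2.182302

2.1823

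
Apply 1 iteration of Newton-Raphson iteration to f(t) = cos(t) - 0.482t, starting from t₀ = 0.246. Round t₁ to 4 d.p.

Newton update: t ← t − f(t)/f'(t).
f'(t) = -sin(t) - 0.482
t_0 = 0.246000: f = 0.851322, f' = -0.725526 → t_1 = 0.246000 - (0.851322)/(-0.725526) = 1.419386

1.4194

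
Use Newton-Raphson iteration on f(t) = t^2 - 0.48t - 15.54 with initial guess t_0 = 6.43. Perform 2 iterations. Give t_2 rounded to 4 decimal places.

4.2083

f'(t) = 2t - 0.48
t_0 = 6.430000: f = 22.718500, f' = 12.380000 → t_1 = 6.430000 - (22.718500)/(12.380000) = 4.594903
t_1 = 4.594903: f = 3.367581, f' = 8.709806 → t_2 = 4.594903 - (3.367581)/(8.709806) = 4.208261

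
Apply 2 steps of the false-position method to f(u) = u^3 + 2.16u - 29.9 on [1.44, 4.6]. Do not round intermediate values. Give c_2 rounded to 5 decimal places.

False-position update: c = (a·f(b) − b·f(a))/(f(b) − f(a)); replace the endpoint whose sign matches f(c).
f(1.440000) = -23.803616, f(4.600000) = 77.372000
step 1: c = 2.183454, f(c) = -14.774183 < 0 → new bracket [2.183454, 4.600000]
step 2: c = 2.570909, f(c) = -7.354225 < 0 → new bracket [2.570909, 4.600000]

2.57091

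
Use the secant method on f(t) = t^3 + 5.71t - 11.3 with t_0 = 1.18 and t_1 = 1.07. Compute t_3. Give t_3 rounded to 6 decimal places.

1.442080

Secant update: t_(k+1) = t_k − f(t_k)·(t_k − t_(k-1))/(f(t_k) − f(t_(k-1))).
f(t_0) = -2.919168, f(t_1) = -3.965257
t_2 = 1.070000 - (-3.965257)·(1.070000 - 1.180000)/(-3.965257 - (-2.919168)) = 1.486961; f(t_2) = 0.478296
t_3 = 1.486961 - (0.478296)·(1.486961 - 1.070000)/(0.478296 - (-3.965257)) = 1.442080; f(t_3) = -0.066781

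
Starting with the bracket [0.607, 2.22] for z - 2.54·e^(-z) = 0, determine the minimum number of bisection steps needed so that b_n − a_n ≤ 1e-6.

21

Initial width b − a = 2.22 − 0.607 = 1.613000.
After n steps the width is (b−a)/2^n; need (b−a)/2^n ≤ 1e-6.
So n ≥ log₂(1.613000/1e-6) = log₂(1613000.0000) ≈ 20.6213.
Hence n = 21.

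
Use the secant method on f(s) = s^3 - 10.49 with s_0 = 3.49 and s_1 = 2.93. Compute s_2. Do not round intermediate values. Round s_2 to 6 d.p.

2.456834

f(s_0) = 32.018549, f(s_1) = 14.663757
s_2 = 2.930000 - (14.663757)·(2.930000 - 3.490000)/(14.663757 - (32.018549)) = 2.456834; f(s_2) = 4.339525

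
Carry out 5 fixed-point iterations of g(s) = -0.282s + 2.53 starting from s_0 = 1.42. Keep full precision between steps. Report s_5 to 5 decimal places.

1.97447

s_1 = g(1.420000) = 2.129560
s_2 = g(2.129560) = 1.929464
s_3 = g(1.929464) = 1.985891
s_4 = g(1.985891) = 1.969979
s_5 = g(1.969979) = 1.974466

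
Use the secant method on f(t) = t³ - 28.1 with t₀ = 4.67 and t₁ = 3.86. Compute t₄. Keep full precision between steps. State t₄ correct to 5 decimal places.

Secant update: t_(k+1) = t_k − f(t_k)·(t_k − t_(k-1))/(f(t_k) − f(t_(k-1))).
f(t_0) = 73.747563, f(t_1) = 29.412456
t_2 = 3.860000 - (29.412456)·(3.860000 - 4.670000)/(29.412456 - (73.747563)) = 3.322636; f(t_2) = 8.581603
t_3 = 3.322636 - (8.581603)·(3.322636 - 3.860000)/(8.581603 - (29.412456)) = 3.101260; f(t_3) = 1.727350
t_4 = 3.101260 - (1.727350)·(3.101260 - 3.322636)/(1.727350 - (8.581603)) = 3.045471; f(t_4) = 0.146423

3.04547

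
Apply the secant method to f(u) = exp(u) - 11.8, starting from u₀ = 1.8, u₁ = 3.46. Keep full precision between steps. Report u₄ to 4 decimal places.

2.4885

f(u_0) = -5.750353, f(u_1) = 20.016977
u_2 = 3.460000 - (20.016977)·(3.460000 - 1.800000)/(20.016977 - (-5.750353)) = 2.170453; f(u_2) = -3.037747
u_3 = 2.170453 - (-3.037747)·(2.170453 - 3.460000)/(-3.037747 - (20.016977)) = 2.340367; f(u_3) = -1.414954
u_4 = 2.340367 - (-1.414954)·(2.340367 - 2.170453)/(-1.414954 - (-3.037747)) = 2.488519; f(u_4) = 0.243427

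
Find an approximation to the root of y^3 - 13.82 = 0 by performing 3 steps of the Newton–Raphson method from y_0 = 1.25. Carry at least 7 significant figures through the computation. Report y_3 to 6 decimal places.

2.465332

f'(y) = 3y^2
y_0 = 1.250000: f = -11.866875, f' = 4.687500 → y_1 = 1.250000 - (-11.866875)/(4.687500) = 3.781600
y_1 = 3.781600: f = 40.258765, f' = 42.901496 → y_2 = 3.781600 - (40.258765)/(42.901496) = 2.843200
y_2 = 2.843200: f = 9.163820, f' = 24.251358 → y_3 = 2.843200 - (9.163820)/(24.251358) = 2.465332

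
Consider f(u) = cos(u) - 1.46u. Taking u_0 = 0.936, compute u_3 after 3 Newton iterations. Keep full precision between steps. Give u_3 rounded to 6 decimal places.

0.574846

f'(u) = -sin(u) - 1.46
u_0 = 0.936000: f = -0.773546, f' = -2.265192 → u_1 = 0.936000 - (-0.773546)/(-2.265192) = 0.594507
u_1 = 0.594507: f = -0.039556, f' = -2.020101 → u_2 = 0.594507 - (-0.039556)/(-2.020101) = 0.574926
u_2 = 0.574926: f = -0.000160, f' = -2.003773 → u_3 = 0.574926 - (-0.000160)/(-2.003773) = 0.574846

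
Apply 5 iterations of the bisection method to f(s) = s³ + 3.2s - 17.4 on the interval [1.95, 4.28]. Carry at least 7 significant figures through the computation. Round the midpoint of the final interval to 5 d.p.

f(1.950000) = -3.745125, f(4.280000) = 74.698752 (opposite signs)
step 1: m = 3.115000, f(m) = 22.793546 > 0 → root in [1.950000, 3.115000]
step 2: m = 2.532500, f(m) = 6.946331 > 0 → root in [1.950000, 2.532500]
step 3: m = 2.241250, f(m) = 1.030251 > 0 → root in [1.950000, 2.241250]
step 4: m = 2.095625, f(m) = -1.490761 < 0 → root in [2.095625, 2.241250]
step 5: m = 2.168438, f(m) = -0.264744 < 0 → root in [2.168438, 2.241250]
Midpoint of [2.168438, 2.241250] = 2.204844

2.20484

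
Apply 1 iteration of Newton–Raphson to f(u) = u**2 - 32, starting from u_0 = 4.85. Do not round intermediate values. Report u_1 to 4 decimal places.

f'(u) = 2u
u_0 = 4.850000: f = -8.477500, f' = 9.700000 → u_1 = 4.850000 - (-8.477500)/(9.700000) = 5.723969

5.7240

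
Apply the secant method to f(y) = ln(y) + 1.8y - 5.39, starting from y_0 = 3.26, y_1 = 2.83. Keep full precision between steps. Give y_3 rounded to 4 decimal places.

2.4881

f(y_0) = 1.659727, f(y_1) = 0.744277
y_2 = 2.830000 - (0.744277)·(2.830000 - 3.260000)/(0.744277 - (1.659727)) = 2.480403; f(y_2) = -0.016854
y_3 = 2.480403 - (-0.016854)·(2.480403 - 2.830000)/(-0.016854 - (0.744277)) = 2.488144; f(y_3) = 0.000196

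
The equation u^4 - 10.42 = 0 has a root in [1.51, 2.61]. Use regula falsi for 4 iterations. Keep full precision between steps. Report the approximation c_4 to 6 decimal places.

1.779667

f(1.510000) = -5.221144, f(2.610000) = 35.984706
step 1: c = 1.649380, f(c) = -3.019134 < 0 → new bracket [1.649380, 2.610000]
step 2: c = 1.723738, f(c) = -1.591548 < 0 → new bracket [1.723738, 2.610000]
step 3: c = 1.761275, f(c) = -0.797033 < 0 → new bracket [1.761275, 2.610000]
step 4: c = 1.779667, f(c) = -0.388762 < 0 → new bracket [1.779667, 2.610000]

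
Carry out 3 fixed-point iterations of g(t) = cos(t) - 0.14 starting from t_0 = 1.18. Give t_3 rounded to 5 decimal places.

0.53405

t_1 = g(1.180000) = 0.240925
t_2 = g(0.240925) = 0.831118
t_3 = g(0.831118) = 0.534051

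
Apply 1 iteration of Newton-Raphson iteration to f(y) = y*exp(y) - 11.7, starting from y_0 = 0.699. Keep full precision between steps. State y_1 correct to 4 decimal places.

3.7107

f'(y) = (y+1)*exp(y)
y_0 = 0.699000: f = -10.293794, f' = 3.417946 → y_1 = 0.699000 - (-10.293794)/(3.417946) = 3.710690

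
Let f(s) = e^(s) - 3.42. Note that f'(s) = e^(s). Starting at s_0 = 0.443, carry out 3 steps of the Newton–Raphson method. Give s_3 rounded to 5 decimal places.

Newton update: s ← s − f(s)/f'(s).
s_0 = 0.443000: f = -1.862628, f' = 1.557372 → s_1 = 0.443000 - (-1.862628)/(1.557372) = 1.639007
s_1 = 1.639007: f = 1.730051, f' = 5.150051 → s_2 = 1.639007 - (1.730051)/(5.150051) = 1.303078
s_2 = 1.303078: f = 0.260607, f' = 3.680607 → s_3 = 1.303078 - (0.260607)/(3.680607) = 1.232272

1.23227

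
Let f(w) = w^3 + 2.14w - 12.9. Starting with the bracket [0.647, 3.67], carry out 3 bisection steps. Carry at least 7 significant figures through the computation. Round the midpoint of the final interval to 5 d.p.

f(0.647000) = -11.244580, f(3.670000) = 44.384663 (opposite signs)
step 1: m = 2.158500, f(m) = 1.775905 > 0 → root in [0.647000, 2.158500]
step 2: m = 1.402750, f(m) = -7.137913 < 0 → root in [1.402750, 2.158500]
step 3: m = 1.780625, f(m) = -3.443768 < 0 → root in [1.780625, 2.158500]
Midpoint of [1.780625, 2.158500] = 1.969563

1.96956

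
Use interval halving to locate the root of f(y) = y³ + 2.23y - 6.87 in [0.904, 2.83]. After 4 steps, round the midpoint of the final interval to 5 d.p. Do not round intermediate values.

f(0.904000) = -4.115317, f(2.830000) = 22.106087 (opposite signs)
step 1: m = 1.867000, f(m) = 3.801191 > 0 → root in [0.904000, 1.867000]
step 2: m = 1.385500, f(m) = -1.120715 < 0 → root in [1.385500, 1.867000]
step 3: m = 1.626250, f(m) = 1.057463 > 0 → root in [1.385500, 1.626250]
step 4: m = 1.505875, f(m) = -0.097087 < 0 → root in [1.505875, 1.626250]
Midpoint of [1.505875, 1.626250] = 1.566063

1.56606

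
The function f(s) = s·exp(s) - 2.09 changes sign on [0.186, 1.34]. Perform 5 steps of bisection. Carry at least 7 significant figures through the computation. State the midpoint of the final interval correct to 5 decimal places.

f(0.186000) = -1.865977, f(1.340000) = 3.027518 (opposite signs)
step 1: m = 0.763000, f(m) = -0.453593 < 0 → root in [0.763000, 1.340000]
step 2: m = 1.051500, f(m) = 0.919331 > 0 → root in [0.763000, 1.051500]
step 3: m = 0.907250, f(m) = 0.157712 > 0 → root in [0.763000, 0.907250]
step 4: m = 0.835125, f(m) = -0.164952 < 0 → root in [0.835125, 0.907250]
step 5: m = 0.871188, f(m) = -0.008082 < 0 → root in [0.871188, 0.907250]
Midpoint of [0.871188, 0.907250] = 0.889219

0.88922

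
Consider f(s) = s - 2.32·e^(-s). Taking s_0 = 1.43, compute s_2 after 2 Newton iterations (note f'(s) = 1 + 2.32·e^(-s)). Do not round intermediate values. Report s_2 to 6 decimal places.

s_0 = 1.430000: f = 0.874803, f' = 1.555197 → s_1 = 1.430000 - (0.874803)/(1.555197) = 0.867497
s_1 = 0.867497: f = -0.106907, f' = 1.974404 → s_2 = 0.867497 - (-0.106907)/(1.974404) = 0.921643

0.921643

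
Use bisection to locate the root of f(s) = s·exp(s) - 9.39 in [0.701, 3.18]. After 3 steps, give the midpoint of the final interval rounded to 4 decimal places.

1.7856

f(0.701000) = -7.976947, f(3.180000) = 67.078676 (opposite signs)
step 1: m = 1.940500, f(m) = 4.120210 > 0 → root in [0.701000, 1.940500]
step 2: m = 1.320750, f(m) = -4.442167 < 0 → root in [1.320750, 1.940500]
step 3: m = 1.630625, f(m) = -1.062291 < 0 → root in [1.630625, 1.940500]
Midpoint of [1.630625, 1.940500] = 1.785563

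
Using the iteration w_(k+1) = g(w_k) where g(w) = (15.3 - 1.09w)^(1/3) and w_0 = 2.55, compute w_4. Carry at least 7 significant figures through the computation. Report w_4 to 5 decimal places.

w_1 = g(2.550000) = 2.322062
w_2 = g(2.322062) = 2.337321
w_3 = g(2.337321) = 2.336306
w_4 = g(2.336306) = 2.336374

2.33637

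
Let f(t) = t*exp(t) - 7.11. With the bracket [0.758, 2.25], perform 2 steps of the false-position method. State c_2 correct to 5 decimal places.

1.37678

f(0.758000) = -5.492425, f(2.250000) = 14.237406
step 1: c = 1.173346, f(c) = -3.316820 < 0 → new bracket [1.173346, 2.250000]
step 2: c = 1.376776, f(c) = -1.655063 < 0 → new bracket [1.376776, 2.250000]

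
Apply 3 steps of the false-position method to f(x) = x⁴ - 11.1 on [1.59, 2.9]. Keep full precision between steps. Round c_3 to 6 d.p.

f(1.590000) = -4.708710, f(2.900000) = 59.628100
step 1: c = 1.685877, f(c) = -3.022009 < 0 → new bracket [1.685877, 2.900000]
step 2: c = 1.744442, f(c) = -1.839685 < 0 → new bracket [1.744442, 2.900000]
step 3: c = 1.779027, f(c) = -1.083182 < 0 → new bracket [1.779027, 2.900000]

1.779027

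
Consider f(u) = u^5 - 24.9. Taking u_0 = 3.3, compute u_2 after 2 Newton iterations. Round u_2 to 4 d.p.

Newton update: u ← u − f(u)/f'(u).
f'(u) = 5u^4
u_0 = 3.300000: f = 366.453930, f' = 592.960500 → u_1 = 3.300000 - (366.453930)/(592.960500) = 2.681993
u_1 = 2.681993: f = 113.867556, f' = 258.702340 → u_2 = 2.681993 - (113.867556)/(258.702340) = 2.241844

2.2418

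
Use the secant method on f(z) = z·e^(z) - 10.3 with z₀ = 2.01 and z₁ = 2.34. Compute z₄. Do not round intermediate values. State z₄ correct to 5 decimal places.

f(z_0) = 4.701268, f(z_1) = 13.992094
z_2 = 2.340000 - (13.992094)·(2.340000 - 2.010000)/(13.992094 - (4.701268)) = 1.843016; f(z_2) = 1.339675
z_3 = 1.843016 - (1.339675)·(1.843016 - 2.340000)/(1.339675 - (13.992094)) = 1.790394; f(z_3) = 0.427706
z_4 = 1.790394 - (0.427706)·(1.790394 - 1.843016)/(0.427706 - (1.339675)) = 1.765715; f(z_4) = 0.021925

1.76571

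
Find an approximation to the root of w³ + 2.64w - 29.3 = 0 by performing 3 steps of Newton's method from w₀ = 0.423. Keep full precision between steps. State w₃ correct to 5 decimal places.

4.30754

f'(w) = 3w² + 2.64
w_0 = 0.423000: f = -28.107593, f' = 3.176787 → w_1 = 0.423000 - (-28.107593)/(3.176787) = 9.270805
w_1 = 9.270805: f = 791.980547, f' = 260.483496 → w_2 = 9.270805 - (791.980547)/(260.483496) = 6.230380
w_2 = 6.230380: f = 228.996856, f' = 119.092916 → w_3 = 6.230380 - (228.996856)/(119.092916) = 4.307538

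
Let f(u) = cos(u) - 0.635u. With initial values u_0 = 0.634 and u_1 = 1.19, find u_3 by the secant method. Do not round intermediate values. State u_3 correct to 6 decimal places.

Secant update: u_(k+1) = u_k − f(u_k)·(u_k − u_(k-1))/(f(u_k) − f(u_(k-1))).
f(u_0) = 0.403074, f(u_1) = -0.383990
u_2 = 1.190000 - (-0.383990)·(1.190000 - 0.634000)/(-0.383990 - (0.403074)) = 0.918741; f(u_2) = 0.023421
u_3 = 0.918741 - (0.023421)·(0.918741 - 1.190000)/(0.023421 - (-0.383990)) = 0.934335; f(u_3) = 0.001051

0.934335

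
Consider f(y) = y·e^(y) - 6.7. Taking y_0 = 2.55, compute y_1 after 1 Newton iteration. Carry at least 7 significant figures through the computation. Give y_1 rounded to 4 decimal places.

f'(y) = (y + 1)·e^(y)
y_0 = 2.550000: f = 25.958115, f' = 45.465218 → y_1 = 2.550000 - (25.958115)/(45.465218) = 1.979056

1.9791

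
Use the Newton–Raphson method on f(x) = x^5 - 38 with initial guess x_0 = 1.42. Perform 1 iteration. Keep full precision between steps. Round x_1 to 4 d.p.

f'(x) = 5x^4
x_0 = 1.420000: f = -32.226466, f' = 20.329345 → x_1 = 1.420000 - (-32.226466)/(20.329345) = 3.005219

3.0052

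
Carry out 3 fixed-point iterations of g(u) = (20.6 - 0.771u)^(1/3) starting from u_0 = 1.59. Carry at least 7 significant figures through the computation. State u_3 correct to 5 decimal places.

u_1 = g(1.590000) = 2.685802
u_2 = g(2.685802) = 2.646179
u_3 = g(2.646179) = 2.647633

2.64763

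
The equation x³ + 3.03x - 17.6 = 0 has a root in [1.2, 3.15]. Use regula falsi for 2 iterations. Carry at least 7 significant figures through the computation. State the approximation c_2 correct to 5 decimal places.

f(1.200000) = -12.236000, f(3.150000) = 23.200375
step 1: c = 1.873325, f(c) = -5.349678 < 0 → new bracket [1.873325, 3.150000]
step 2: c = 2.112547, f(c) = -1.770992 < 0 → new bracket [2.112547, 3.150000]

2.11255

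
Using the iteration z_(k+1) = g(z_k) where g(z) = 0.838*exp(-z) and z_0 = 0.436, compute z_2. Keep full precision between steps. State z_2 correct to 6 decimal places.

z_1 = g(0.436000) = 0.541866
z_2 = g(0.541866) = 0.487433

0.487433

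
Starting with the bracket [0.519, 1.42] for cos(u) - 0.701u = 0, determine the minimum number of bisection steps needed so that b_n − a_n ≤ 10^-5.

Initial width b − a = 1.42 − 0.519 = 0.901000.
After n steps the width is (b−a)/2^n; need (b−a)/2^n ≤ 10^-5.
So n ≥ log₂(0.901000/10^-5) = log₂(90100.0000) ≈ 16.4592.
Hence n = 17.

17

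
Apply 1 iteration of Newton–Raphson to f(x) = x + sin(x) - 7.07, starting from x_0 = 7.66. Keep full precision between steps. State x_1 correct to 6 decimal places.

f'(x) = 1 + cos(x)
x_0 = 7.660000: f = 1.571244, f' = 1.192767 → x_1 = 7.660000 - (1.571244)/(1.192767) = 6.342690

6.342690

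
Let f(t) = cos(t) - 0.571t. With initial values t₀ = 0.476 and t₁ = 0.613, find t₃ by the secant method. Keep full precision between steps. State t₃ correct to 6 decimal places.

Secant update: t_(k+1) = t_k − f(t_k)·(t_k − t_(k-1))/(f(t_k) − f(t_(k-1))).
f(t_0) = 0.617039, f(t_1) = 0.467903
t_2 = 0.613000 - (0.467903)·(0.613000 - 0.476000)/(0.467903 - (0.617039)) = 1.042826; f(t_2) = -0.091673
t_3 = 1.042826 - (-0.091673)·(1.042826 - 0.613000)/(-0.091673 - (0.467903)) = 0.972410; f(t_3) = 0.008064

0.972410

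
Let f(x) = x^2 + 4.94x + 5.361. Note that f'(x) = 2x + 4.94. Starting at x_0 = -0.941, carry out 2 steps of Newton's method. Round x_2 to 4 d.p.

-1.5992

x_0 = -0.941000: f = 1.597941, f' = 3.058000 → x_1 = -0.941000 - (1.597941)/(3.058000) = -1.463544
x_1 = -1.463544: f = 0.273053, f' = 2.012911 → x_2 = -1.463544 - (0.273053)/(2.012911) = -1.599195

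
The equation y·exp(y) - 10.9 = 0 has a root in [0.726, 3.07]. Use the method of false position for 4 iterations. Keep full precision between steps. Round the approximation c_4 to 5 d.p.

False-position update: c = (a·f(b) − b·f(a))/(f(b) − f(a)); replace the endpoint whose sign matches f(c).
f(0.726000) = -9.399505, f(3.070000) = 55.233641
step 1: c = 1.066885, f(c) = -7.799302 < 0 → new bracket [1.066885, 3.070000]
step 2: c = 1.314738, f(c) = -6.004215 < 0 → new bracket [1.314738, 3.070000]
step 3: c = 1.486837, f(c) = -4.323602 < 0 → new bracket [1.486837, 3.070000]
step 4: c = 1.601767, f(c) = -2.952360 < 0 → new bracket [1.601767, 3.070000]

1.60177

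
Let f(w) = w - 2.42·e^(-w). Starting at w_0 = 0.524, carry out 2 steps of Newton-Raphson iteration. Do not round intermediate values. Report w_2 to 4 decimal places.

Newton update: w ← w − f(w)/f'(w).
f'(w) = 1 + 2.42·e^(-w)
w_0 = 0.524000: f = -0.908996, f' = 2.432996 → w_1 = 0.524000 - (-0.908996)/(2.432996) = 0.897612
w_1 = 0.897612: f = -0.088639, f' = 1.986251 → w_2 = 0.897612 - (-0.088639)/(1.986251) = 0.942238

0.9422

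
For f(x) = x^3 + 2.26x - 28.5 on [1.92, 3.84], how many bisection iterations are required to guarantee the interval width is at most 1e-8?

Initial width b − a = 3.84 − 1.92 = 1.920000.
After n steps the width is (b−a)/2^n; need (b−a)/2^n ≤ 1e-8.
So n ≥ log₂(1.920000/1e-8) = log₂(192000000.0000) ≈ 27.5165.
Hence n = 28.

28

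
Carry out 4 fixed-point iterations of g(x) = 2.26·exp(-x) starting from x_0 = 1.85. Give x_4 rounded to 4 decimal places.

x_1 = g(1.850000) = 0.355356
x_2 = g(0.355356) = 1.584088
x_3 = g(1.584088) = 0.463605
x_4 = g(0.463605) = 1.421568

1.4216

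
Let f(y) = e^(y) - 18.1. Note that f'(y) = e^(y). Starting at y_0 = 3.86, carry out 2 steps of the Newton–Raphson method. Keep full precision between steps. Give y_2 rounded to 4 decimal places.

2.9493

Newton update: y ← y − f(y)/f'(y).
y_0 = 3.860000: f = 29.365351, f' = 47.465351 → y_1 = 3.860000 - (29.365351)/(47.465351) = 3.241331
y_1 = 3.241331: f = 7.467724, f' = 25.567724 → y_2 = 3.241331 - (7.467724)/(25.567724) = 2.949255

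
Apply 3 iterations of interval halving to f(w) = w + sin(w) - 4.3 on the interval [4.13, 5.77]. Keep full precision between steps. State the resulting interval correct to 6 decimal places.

[5.155000, 5.360000]

f(4.130000) = -1.005151, f(5.770000) = 0.979045 (opposite signs)
step 1: m = 4.950000, f(m) = -0.321903 < 0 → root in [4.950000, 5.770000]
step 2: m = 5.360000, f(m) = 0.262473 > 0 → root in [4.950000, 5.360000]
step 3: m = 5.155000, f(m) = -0.048636 < 0 → root in [5.155000, 5.360000]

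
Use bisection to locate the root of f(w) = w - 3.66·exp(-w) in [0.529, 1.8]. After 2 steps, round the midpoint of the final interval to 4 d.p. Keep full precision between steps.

f(0.529000) = -1.627450, f(1.800000) = 1.195006 (opposite signs)
step 1: m = 1.164500, f(m) = 0.022292 > 0 → root in [0.529000, 1.164500]
step 2: m = 0.846750, f(m) = -0.722681 < 0 → root in [0.846750, 1.164500]
Midpoint of [0.846750, 1.164500] = 1.005625

1.0056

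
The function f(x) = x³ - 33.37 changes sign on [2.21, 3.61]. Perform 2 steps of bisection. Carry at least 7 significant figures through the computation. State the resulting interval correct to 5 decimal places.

f(2.210000) = -22.576139, f(3.610000) = 13.675881 (opposite signs)
step 1: m = 2.910000, f(m) = -8.727829 < 0 → root in [2.910000, 3.610000]
step 2: m = 3.260000, f(m) = 1.275976 > 0 → root in [2.910000, 3.260000]

[2.91000, 3.26000]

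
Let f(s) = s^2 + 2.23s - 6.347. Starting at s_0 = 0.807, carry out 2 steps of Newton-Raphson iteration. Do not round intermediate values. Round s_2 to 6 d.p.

f'(s) = 2s + 2.23
s_0 = 0.807000: f = -3.896141, f' = 3.844000 → s_1 = 0.807000 - (-3.896141)/(3.844000) = 1.820564
s_1 = 1.820564: f = 1.027313, f' = 5.871129 → s_2 = 1.820564 - (1.027313)/(5.871129) = 1.645587

1.645587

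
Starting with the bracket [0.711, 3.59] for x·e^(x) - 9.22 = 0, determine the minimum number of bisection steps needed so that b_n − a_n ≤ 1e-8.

29

Initial width b − a = 3.59 − 0.711 = 2.879000.
After n steps the width is (b−a)/2^n; need (b−a)/2^n ≤ 1e-8.
So n ≥ log₂(2.879000/1e-8) = log₂(287900000.0000) ≈ 28.1010.
Hence n = 29.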